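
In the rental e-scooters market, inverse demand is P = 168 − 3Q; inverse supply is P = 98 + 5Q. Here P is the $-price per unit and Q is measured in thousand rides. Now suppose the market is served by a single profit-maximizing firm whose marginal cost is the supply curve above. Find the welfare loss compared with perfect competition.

Competitive equilibrium: 168 − 3Q = 98 + 5Q → Q* = 8.75, P* = 141.75.
Marginal revenue: MR = 168 − 6Q. Set MR = MC: 168 − 6Q = 98 + 5Q → Q_m = 6.3636.
Price P_m = 168 − 3·6.3636 = 148.9092; MC(Q_m) = 98 + 5·6.3636 = 129.818.
Competitive Q* = 8.75, so ΔQ = 2.3864; wedge = 148.9092 − 129.818 = 19.0912.
DWL = ½ × 2.3864 × 19.0912 = $22.78 thousand.

$22.78 thousand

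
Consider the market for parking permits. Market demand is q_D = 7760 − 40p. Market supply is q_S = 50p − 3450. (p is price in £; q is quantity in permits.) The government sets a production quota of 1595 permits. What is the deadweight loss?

£31476.67

In inverse form: demand p = 194 − 0.025q, supply p = 69 + 0.02q.
Competitive equilibrium: 194 − 0.025q = 69 + 0.02q → q* = 2777.7778, p* = 124.5556.
At q = 1595: demand price = 194 − 0.025·1595 = 154.125; supply price = 69 + 0.02·1595 = 100.9.
Δq = 2777.7778 − 1595 = 1182.7778; wedge = 154.125 − 100.9 = 53.225.
Welfare loss = ½ × 1182.7778 × 53.225 = £31476.67.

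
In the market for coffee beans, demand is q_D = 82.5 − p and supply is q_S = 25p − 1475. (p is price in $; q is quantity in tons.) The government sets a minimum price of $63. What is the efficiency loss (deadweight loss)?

In inverse form: demand p = 82.5 − q, supply p = 59 + 0.04q.
Competitive equilibrium: 82.5 − q = 59 + 0.04q → q* = 22.5962, p* = 59.9038.
At the floor p = 63, quantity demanded = (82.5 − 63)/1 = 19.5.
Sellers' marginal cost at q' = 19.5: 59 + 0.04·19.5 = 59.78.
Δq = 22.5962 − 19.5 = 3.0962; wedge = 63 − 59.78 = 3.22.
Deadweight loss = ½ × 3.0962 × 3.22 = $4.98.

$4.98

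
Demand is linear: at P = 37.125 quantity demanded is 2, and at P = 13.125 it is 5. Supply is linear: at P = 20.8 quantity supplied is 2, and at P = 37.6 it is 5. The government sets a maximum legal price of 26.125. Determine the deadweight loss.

0.42

Demand slope = (13.125 − 37.125)/(5 − 2) = −8, so P = 53.125 − 8Q.
Supply slope = (37.6 − 20.8)/(5 − 2) = 5.6, so P = 9.6 + 5.6Q.
Competitive equilibrium: 53.125 − 8Q = 9.6 + 5.6Q → Q* = 3.2004, P* = 27.5221.
At the ceiling P = 26.125, quantity supplied = (26.125 − 9.6)/5.6 = 2.9509.
Willingness to pay at Q' = 2.9509: 53.125 − 8·2.9509 = 29.5178.
ΔQ = 3.2004 − 2.9509 = 0.2495; wedge = 29.5178 − 26.125 = 3.3928.
The triangle = ½ × 0.2495 × 3.3928 = 0.42.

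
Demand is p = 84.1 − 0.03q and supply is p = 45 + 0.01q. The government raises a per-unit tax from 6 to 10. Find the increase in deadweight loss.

Competitive equilibrium: 84.1 − 0.03q = 45 + 0.01q → q* = 977.5, p* = 54.775.
For a per-unit tax t: Δq = t/0.04, so DWL = ½·t·(t/0.04) = t²/0.08.
At t = 6: DWL = 450. At t = 10: DWL = 1250.
Increase = 1250 − 450 = 800.

800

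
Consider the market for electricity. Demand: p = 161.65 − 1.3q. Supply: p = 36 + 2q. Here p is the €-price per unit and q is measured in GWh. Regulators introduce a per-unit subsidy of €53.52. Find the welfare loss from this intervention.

€434

Competitive equilibrium: 161.65 − 1.3q = 36 + 2q → q* = 38.0758, p* = 112.1515.
The subsidy lowers effective supply by 53.52: p = 2q − 17.52.
New quantity: 161.65 − 1.3q = 2q − 17.52 → q' = 54.2939.
Overproduction Δq = 54.2939 − 38.0758 = 16.2181; wedge = subsidy = 53.52.
DWL = ½ × 16.2181 × 53.52 = €434.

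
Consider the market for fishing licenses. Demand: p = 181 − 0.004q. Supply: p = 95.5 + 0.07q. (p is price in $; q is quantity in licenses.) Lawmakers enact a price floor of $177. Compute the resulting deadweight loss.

$893.58

Competitive equilibrium: 181 − 0.004q = 95.5 + 0.07q → q* = 1155.4054, p* = 176.3784.
At the floor p = 177, quantity demanded = (181 − 177)/0.004 = 1000.
Sellers' marginal cost at q' = 1000: 95.5 + 0.07·1000 = 165.5.
Δq = 1155.4054 − 1000 = 155.4054; wedge = 177 − 165.5 = 11.5.
The triangle = ½ × 155.4054 × 11.5 = $893.58.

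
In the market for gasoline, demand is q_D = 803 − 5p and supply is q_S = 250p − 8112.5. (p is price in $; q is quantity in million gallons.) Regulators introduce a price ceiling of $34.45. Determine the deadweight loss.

In inverse form: demand p = 160.6 − 0.2q, supply p = 32.45 + 0.004q.
Competitive equilibrium: 160.6 − 0.2q = 32.45 + 0.004q → q* = 628.1863, p* = 34.9627.
At the ceiling p = 34.45, quantity supplied = (34.45 − 32.45)/0.004 = 500.
Willingness to pay at q' = 500: 160.6 − 0.2·500 = 60.6.
Δq = 628.1863 − 500 = 128.1863; wedge = 60.6 − 34.45 = 26.15.
Welfare loss = ½ × 128.1863 × 26.15 = $1676.04 million.

$1676.04 million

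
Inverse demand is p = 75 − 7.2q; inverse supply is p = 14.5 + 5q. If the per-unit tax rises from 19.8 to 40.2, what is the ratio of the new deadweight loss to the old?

Competitive equilibrium: 75 − 7.2q = 14.5 + 5q → q* = 4.959, p* = 39.2951.
For a per-unit tax t: Δq = t/12.2, so DWL = ½·t·(t/12.2) = t²/24.4.
At t = 19.8: DWL = 16.067. At t = 40.2: DWL = 66.231.
Ratio = (40.2/19.8)² = 4.122.

4.122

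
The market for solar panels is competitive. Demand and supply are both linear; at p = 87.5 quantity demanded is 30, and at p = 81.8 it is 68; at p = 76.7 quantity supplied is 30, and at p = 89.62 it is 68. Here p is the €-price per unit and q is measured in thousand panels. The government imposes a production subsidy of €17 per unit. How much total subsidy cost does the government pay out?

€1474.49 thousand

Demand slope = (81.8 − 87.5)/(68 − 30) = −0.15, so p = 92 − 0.15q.
Supply slope = (89.62 − 76.7)/(68 − 30) = 0.34, so p = 66.5 + 0.34q.
Competitive equilibrium: 92 − 0.15q = 66.5 + 0.34q → q* = 52.0408, p* = 84.1939.
The subsidy lowers effective supply by 17: p = 49.5 + 0.34q.
New quantity: 92 − 0.15q = 49.5 + 0.34q → q' = 86.7347.
Total subsidy cost = 17 × 86.7347 = €1474.49 thousand.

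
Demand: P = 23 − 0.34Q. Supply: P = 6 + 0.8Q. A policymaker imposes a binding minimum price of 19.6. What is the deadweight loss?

13.75

Competitive equilibrium: 23 − 0.34Q = 6 + 0.8Q → Q* = 14.9123, P* = 17.9298.
At the floor P = 19.6, quantity demanded = (23 − 19.6)/0.34 = 10.
Sellers' marginal cost at Q' = 10: 6 + 0.8·10 = 14.
ΔQ = 14.9123 − 10 = 4.9123; wedge = 19.6 − 14 = 5.6.
The triangle = ½ × 4.9123 × 5.6 = 13.75.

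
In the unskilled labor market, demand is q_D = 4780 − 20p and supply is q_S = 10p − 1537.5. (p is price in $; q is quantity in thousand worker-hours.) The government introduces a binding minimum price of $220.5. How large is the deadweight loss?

In inverse form: demand p = 239 − 0.05q, supply p = 153.75 + 0.1q.
Competitive equilibrium: 239 − 0.05q = 153.75 + 0.1q → q* = 568.3333, p* = 210.5833.
At the floor p = 220.5, quantity demanded = (239 − 220.5)/0.05 = 370.
Sellers' marginal cost at q' = 370: 153.75 + 0.1·370 = 190.75.
Δq = 568.3333 − 370 = 198.3333; wedge = 220.5 − 190.75 = 29.75.
The triangle = ½ × 198.3333 × 29.75 = $2950.21 thousand.

$2950.21 thousand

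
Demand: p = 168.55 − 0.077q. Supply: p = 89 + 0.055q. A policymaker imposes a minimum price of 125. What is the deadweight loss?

90.68

Competitive equilibrium: 168.55 − 0.077q = 89 + 0.055q → q* = 602.6515, p* = 122.1458.
At the floor p = 125, quantity demanded = (168.55 − 125)/0.077 = 565.5844.
Sellers' marginal cost at q' = 565.5844: 89 + 0.055·565.5844 = 120.1071.
Δq = 602.6515 − 565.5844 = 37.0671; wedge = 125 − 120.1071 = 4.8929.
DWL = ½ × 37.0671 × 4.8929 = 90.68.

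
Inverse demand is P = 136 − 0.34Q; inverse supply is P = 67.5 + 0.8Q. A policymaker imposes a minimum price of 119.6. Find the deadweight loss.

Competitive equilibrium: 136 − 0.34Q = 67.5 + 0.8Q → Q* = 60.0877, P* = 115.5702.
At the floor P = 119.6, quantity demanded = (136 − 119.6)/0.34 = 48.2353.
Sellers' marginal cost at Q' = 48.2353: 67.5 + 0.8·48.2353 = 106.0882.
ΔQ = 60.0877 − 48.2353 = 11.8524; wedge = 119.6 − 106.0882 = 13.5118.
The triangle = ½ × 11.8524 × 13.5118 = 80.07.

80.07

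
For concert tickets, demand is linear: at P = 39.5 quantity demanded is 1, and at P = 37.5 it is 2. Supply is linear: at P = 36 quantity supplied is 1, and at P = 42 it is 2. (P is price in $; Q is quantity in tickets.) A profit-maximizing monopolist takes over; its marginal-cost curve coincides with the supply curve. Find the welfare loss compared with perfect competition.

Demand slope = (37.5 − 39.5)/(2 − 1) = −2, so P = 41.5 − 2Q.
Supply slope = (42 − 36)/(2 − 1) = 6, so P = 30 + 6Q.
Competitive equilibrium: 41.5 − 2Q = 30 + 6Q → Q* = 1.4375, P* = 38.625.
Marginal revenue: MR = 41.5 − 4Q. Set MR = MC: 41.5 − 4Q = 30 + 6Q → Q_m = 1.15.
Price P_m = 41.5 − 2·1.15 = 39.2; MC(Q_m) = 30 + 6·1.15 = 36.9.
Competitive Q* = 1.4375, so ΔQ = 0.2875; wedge = 39.2 − 36.9 = 2.3.
Welfare loss = ½ × 0.2875 × 2.3 = $0.33.

$0.33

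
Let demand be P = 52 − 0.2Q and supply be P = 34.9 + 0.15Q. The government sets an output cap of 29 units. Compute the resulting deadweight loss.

69

Competitive equilibrium: 52 − 0.2Q = 34.9 + 0.15Q → Q* = 48.8571, P* = 42.2286.
At Q = 29: demand price = 52 − 0.2·29 = 46.2; supply price = 34.9 + 0.15·29 = 39.25.
ΔQ = 48.8571 − 29 = 19.8571; wedge = 46.2 − 39.25 = 6.95.
Deadweight loss = ½ × 19.8571 × 6.95 = 69.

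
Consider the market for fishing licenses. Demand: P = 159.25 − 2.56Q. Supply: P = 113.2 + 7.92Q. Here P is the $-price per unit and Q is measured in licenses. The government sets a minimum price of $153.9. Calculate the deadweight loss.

Competitive equilibrium: 159.25 − 2.56Q = 113.2 + 7.92Q → Q* = 4.3941, P* = 148.0011.
At the floor P = 153.9, quantity demanded = (159.25 − 153.9)/2.56 = 2.0898.
Sellers' marginal cost at Q' = 2.0898: 113.2 + 7.92·2.0898 = 129.7512.
ΔQ = 4.3941 − 2.0898 = 2.3043; wedge = 153.9 − 129.7512 = 24.1488.
Deadweight loss = ½ × 2.3043 × 24.1488 = $27.82.

$27.82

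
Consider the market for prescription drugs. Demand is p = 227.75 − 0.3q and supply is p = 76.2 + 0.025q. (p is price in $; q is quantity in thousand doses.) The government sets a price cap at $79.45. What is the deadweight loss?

Competitive equilibrium: 227.75 − 0.3q = 76.2 + 0.025q → q* = 466.3077, p* = 87.8577.
At the ceiling p = 79.45, quantity supplied = (79.45 − 76.2)/0.025 = 130.
Willingness to pay at q' = 130: 227.75 − 0.3·130 = 188.75.
Δq = 466.3077 − 130 = 336.3077; wedge = 188.75 − 79.45 = 109.3.
Welfare loss = ½ × 336.3077 × 109.3 = $18379.22 thousand.

$18379.22 thousand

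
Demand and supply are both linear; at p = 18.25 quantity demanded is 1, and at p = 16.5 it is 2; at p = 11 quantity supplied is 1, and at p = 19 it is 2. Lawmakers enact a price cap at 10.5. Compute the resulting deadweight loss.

3.17

Demand slope = (16.5 − 18.25)/(2 − 1) = −1.75, so p = 20 − 1.75q.
Supply slope = (19 − 11)/(2 − 1) = 8, so p = 3 + 8q.
Competitive equilibrium: 20 − 1.75q = 3 + 8q → q* = 1.7436, p* = 16.9487.
At the ceiling p = 10.5, quantity supplied = (10.5 − 3)/8 = 0.9375.
Willingness to pay at q' = 0.9375: 20 − 1.75·0.9375 = 18.3594.
Δq = 1.7436 − 0.9375 = 0.8061; wedge = 18.3594 − 10.5 = 7.8594.
DWL = ½ × 0.8061 × 7.8594 = 3.17.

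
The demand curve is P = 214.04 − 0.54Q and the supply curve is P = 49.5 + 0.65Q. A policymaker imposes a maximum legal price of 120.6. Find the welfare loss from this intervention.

Competitive equilibrium: 214.04 − 0.54Q = 49.5 + 0.65Q → Q* = 138.2689, P* = 139.3748.
At the ceiling P = 120.6, quantity supplied = (120.6 − 49.5)/0.65 = 109.3846.
Willingness to pay at Q' = 109.3846: 214.04 − 0.54·109.3846 = 154.9723.
ΔQ = 138.2689 − 109.3846 = 28.8843; wedge = 154.9723 − 120.6 = 34.3723.
Deadweight loss = ½ × 28.8843 × 34.3723 = 496.41.

496.41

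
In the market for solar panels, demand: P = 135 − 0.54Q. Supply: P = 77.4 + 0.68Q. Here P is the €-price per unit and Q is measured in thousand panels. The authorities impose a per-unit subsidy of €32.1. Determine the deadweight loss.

Competitive equilibrium: 135 − 0.54Q = 77.4 + 0.68Q → Q* = 47.2131, P* = 109.5049.
The subsidy lowers effective supply by 32.1: P = 45.3 + 0.68Q.
New quantity: 135 − 0.54Q = 45.3 + 0.68Q → Q' = 73.5246.
Overproduction ΔQ = 73.5246 − 47.2131 = 26.3115; wedge = subsidy = 32.1.
The triangle = ½ × 26.3115 × 32.1 = €422.30 thousand.

€422.30 thousand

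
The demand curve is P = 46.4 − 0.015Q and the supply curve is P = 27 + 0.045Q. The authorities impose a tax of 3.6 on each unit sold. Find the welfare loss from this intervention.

Competitive equilibrium: 46.4 − 0.015Q = 27 + 0.045Q → Q* = 323.3333, P* = 41.55.
With the tax, the buyer price exceeds the seller price by 3.6: (46.4 − 0.015Q) − (27 + 0.045Q) = 3.6 → Q' = 263.3333.
ΔQ = 323.3333 − 263.3333 = 60; the wedge equals the tax, 3.6.
Deadweight loss = ½ × 60 × 3.6 = 108.

108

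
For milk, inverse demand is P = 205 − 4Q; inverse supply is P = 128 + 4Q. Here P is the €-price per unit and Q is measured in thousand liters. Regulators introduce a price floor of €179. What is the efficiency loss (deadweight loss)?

Competitive equilibrium: 205 − 4Q = 128 + 4Q → Q* = 9.625, P* = 166.5.
At the floor P = 179, quantity demanded = (205 − 179)/4 = 6.5.
Sellers' marginal cost at Q' = 6.5: 128 + 4·6.5 = 154.
ΔQ = 9.625 − 6.5 = 3.125; wedge = 179 − 154 = 25.
Deadweight loss = ½ × 3.125 × 25 = €39.06 thousand.

€39.06 thousand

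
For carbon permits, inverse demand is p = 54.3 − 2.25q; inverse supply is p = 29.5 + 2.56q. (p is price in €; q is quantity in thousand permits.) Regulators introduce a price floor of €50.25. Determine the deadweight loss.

Competitive equilibrium: 54.3 − 2.25q = 29.5 + 2.56q → q* = 5.1559, p* = 42.6992.
At the floor p = 50.25, quantity demanded = (54.3 − 50.25)/2.25 = 1.8.
Sellers' marginal cost at q' = 1.8: 29.5 + 2.56·1.8 = 34.108.
Δq = 5.1559 − 1.8 = 3.3559; wedge = 50.25 − 34.108 = 16.142.
Deadweight loss = ½ × 3.3559 × 16.142 = €27.09 thousand.

€27.09 thousand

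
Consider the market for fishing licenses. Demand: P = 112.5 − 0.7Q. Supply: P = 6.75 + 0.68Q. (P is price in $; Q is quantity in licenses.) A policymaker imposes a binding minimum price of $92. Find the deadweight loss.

Competitive equilibrium: 112.5 − 0.7Q = 6.75 + 0.68Q → Q* = 76.6304, P* = 58.8587.
At the floor P = 92, quantity demanded = (112.5 − 92)/0.7 = 29.2857.
Sellers' marginal cost at Q' = 29.2857: 6.75 + 0.68·29.2857 = 26.6643.
ΔQ = 76.6304 − 29.2857 = 47.3447; wedge = 92 − 26.6643 = 65.3357.
The triangle = ½ × 47.3447 × 65.3357 = $1546.65.

$1546.65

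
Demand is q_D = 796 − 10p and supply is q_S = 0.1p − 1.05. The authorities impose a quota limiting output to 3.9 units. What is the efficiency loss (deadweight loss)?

43.70

In inverse form: demand p = 79.6 − 0.1q, supply p = 10.5 + 10q.
Competitive equilibrium: 79.6 − 0.1q = 10.5 + 10q → q* = 6.8416, p* = 78.9158.
At q = 3.9: demand price = 79.6 − 0.1·3.9 = 79.21; supply price = 10.5 + 10·3.9 = 49.5.
Δq = 6.8416 − 3.9 = 2.9416; wedge = 79.21 − 49.5 = 29.71.
The triangle = ½ × 2.9416 × 29.71 = 43.70.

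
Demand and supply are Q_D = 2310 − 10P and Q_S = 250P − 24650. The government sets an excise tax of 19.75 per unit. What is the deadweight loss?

1875.30

In inverse form: demand P = 231 − 0.1Q, supply P = 98.6 + 0.004Q.
Competitive equilibrium: 231 − 0.1Q = 98.6 + 0.004Q → Q* = 1273.0769, P* = 103.6923.
With the tax, the buyer price exceeds the seller price by 19.75: (231 − 0.1Q) − (98.6 + 0.004Q) = 19.75 → Q' = 1083.1731.
ΔQ = 1273.0769 − 1083.1731 = 189.9038; the wedge equals the tax, 19.75.
The triangle = ½ × 189.9038 × 19.75 = 1875.30.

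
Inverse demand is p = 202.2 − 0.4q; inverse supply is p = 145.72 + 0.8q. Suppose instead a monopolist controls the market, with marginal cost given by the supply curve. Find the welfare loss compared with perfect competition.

83.07

Competitive equilibrium: 202.2 − 0.4q = 145.72 + 0.8q → q* = 47.0667, p* = 183.3733.
Marginal revenue: MR = 202.2 − 0.8q. Set MR = MC: 202.2 − 0.8q = 145.72 + 0.8q → q_m = 35.3.
Price p_m = 202.2 − 0.4·35.3 = 188.08; MC(q_m) = 145.72 + 0.8·35.3 = 173.96.
Competitive q* = 47.0667, so Δq = 11.7667; wedge = 188.08 − 173.96 = 14.12.
Welfare loss = ½ × 11.7667 × 14.12 = 83.07.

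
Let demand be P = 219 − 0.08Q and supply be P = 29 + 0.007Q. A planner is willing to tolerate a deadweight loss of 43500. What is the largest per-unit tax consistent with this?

Competitive equilibrium: 219 − 0.08Q = 29 + 0.007Q → Q* = 2183.908, P* = 44.2874.
A tax t gives ΔQ = t/0.087 and wedge t, so DWL = t²/0.174.
t²/0.174 = 43500 → t² = 7569 → t = 87.

87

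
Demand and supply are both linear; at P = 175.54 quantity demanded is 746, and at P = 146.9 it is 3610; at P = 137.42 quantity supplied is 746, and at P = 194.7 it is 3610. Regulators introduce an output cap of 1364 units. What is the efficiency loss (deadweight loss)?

Demand slope = (146.9 − 175.54)/(3610 − 746) = −0.01, so P = 183 − 0.01Q.
Supply slope = (194.7 − 137.42)/(3610 − 746) = 0.02, so P = 122.5 + 0.02Q.
Competitive equilibrium: 183 − 0.01Q = 122.5 + 0.02Q → Q* = 2016.6667, P* = 162.8333.
At Q = 1364: demand price = 183 − 0.01·1364 = 169.36; supply price = 122.5 + 0.02·1364 = 149.78.
ΔQ = 2016.6667 − 1364 = 652.6667; wedge = 169.36 − 149.78 = 19.58.
Welfare loss = ½ × 652.6667 × 19.58 = 6389.61.

6389.61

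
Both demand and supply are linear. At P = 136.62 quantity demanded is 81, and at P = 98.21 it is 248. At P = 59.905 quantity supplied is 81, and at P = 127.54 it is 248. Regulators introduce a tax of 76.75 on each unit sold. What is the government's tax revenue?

Demand slope = (98.21 − 136.62)/(248 − 81) = −0.23, so P = 155.25 − 0.23Q.
Supply slope = (127.54 − 59.905)/(248 − 81) = 0.405, so P = 27.1 + 0.405Q.
Competitive equilibrium: 155.25 − 0.23Q = 27.1 + 0.405Q → Q* = 201.811, P* = 108.8335.
With the tax, the buyer price exceeds the seller price by 76.75: (155.25 − 0.23Q) − (27.1 + 0.405Q) = 76.75 → Q' = 80.9449.
Tax revenue = 76.75 × 80.9449 = 6212.52.

6212.52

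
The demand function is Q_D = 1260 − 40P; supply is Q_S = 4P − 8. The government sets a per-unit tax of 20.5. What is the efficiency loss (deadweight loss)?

764.09

In inverse form: demand P = 31.5 − 0.025Q, supply P = 2 + 0.25Q.
Competitive equilibrium: 31.5 − 0.025Q = 2 + 0.25Q → Q* = 107.2727, P* = 28.8182.
With the tax, the buyer price exceeds the seller price by 20.5: (31.5 − 0.025Q) − (2 + 0.25Q) = 20.5 → Q' = 32.7273.
ΔQ = 107.2727 − 32.7273 = 74.5454; the wedge equals the tax, 20.5.
DWL = ½ × 74.5454 × 20.5 = 764.09.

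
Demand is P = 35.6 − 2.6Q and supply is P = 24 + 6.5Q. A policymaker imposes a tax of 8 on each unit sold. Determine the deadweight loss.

3.52

Competitive equilibrium: 35.6 − 2.6Q = 24 + 6.5Q → Q* = 1.2747, P* = 32.2857.
With the tax, the buyer price exceeds the seller price by 8: (35.6 − 2.6Q) − (24 + 6.5Q) = 8 → Q' = 0.3956.
ΔQ = 1.2747 − 0.3956 = 0.8791; the wedge equals the tax, 8.
Welfare loss = ½ × 0.8791 × 8 = 3.52.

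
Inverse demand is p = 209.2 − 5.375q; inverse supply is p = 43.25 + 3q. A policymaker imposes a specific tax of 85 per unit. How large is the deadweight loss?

431.34

Competitive equilibrium: 209.2 − 5.375q = 43.25 + 3q → q* = 19.8149, p* = 102.6948.
With the tax, the buyer price exceeds the seller price by 85: (209.2 − 5.375q) − (43.25 + 3q) = 85 → q' = 9.6657.
Δq = 19.8149 − 9.6657 = 10.1492; the wedge equals the tax, 85.
Deadweight loss = ½ × 10.1492 × 85 = 431.34.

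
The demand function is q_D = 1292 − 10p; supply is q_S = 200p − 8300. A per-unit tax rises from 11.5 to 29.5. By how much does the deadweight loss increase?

3514.29

In inverse form: demand p = 129.2 − 0.1q, supply p = 41.5 + 0.005q.
Competitive equilibrium: 129.2 − 0.1q = 41.5 + 0.005q → q* = 835.2381, p* = 45.6762.
For a per-unit tax t: Δq = t/0.105, so DWL = ½·t·(t/0.105) = t²/0.21.
At t = 11.5: DWL = 629.762. At t = 29.5: DWL = 4144.048.
Increase = 4144.048 − 629.762 = 3514.29.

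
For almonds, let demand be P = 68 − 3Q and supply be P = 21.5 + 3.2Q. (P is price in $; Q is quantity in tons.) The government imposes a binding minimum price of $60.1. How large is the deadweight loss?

Competitive equilibrium: 68 − 3Q = 21.5 + 3.2Q → Q* = 7.5, P* = 45.5.
At the floor P = 60.1, quantity demanded = (68 − 60.1)/3 = 2.6333.
Sellers' marginal cost at Q' = 2.6333: 21.5 + 3.2·2.6333 = 29.9266.
ΔQ = 7.5 − 2.6333 = 4.8667; wedge = 60.1 − 29.9266 = 30.1734.
Deadweight loss = ½ × 4.8667 × 30.1734 = $73.42.

$73.42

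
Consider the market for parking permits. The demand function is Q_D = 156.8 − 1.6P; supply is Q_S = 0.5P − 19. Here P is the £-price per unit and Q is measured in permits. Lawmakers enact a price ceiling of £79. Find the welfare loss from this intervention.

£7.29

In inverse form: demand P = 98 − 0.625Q, supply P = 38 + 2Q.
Competitive equilibrium: 98 − 0.625Q = 38 + 2Q → Q* = 22.8571, P* = 83.7143.
At the ceiling P = 79, quantity supplied = (79 − 38)/2 = 20.5.
Willingness to pay at Q' = 20.5: 98 − 0.625·20.5 = 85.1875.
ΔQ = 22.8571 − 20.5 = 2.3571; wedge = 85.1875 − 79 = 6.1875.
Deadweight loss = ½ × 2.3571 × 6.1875 = £7.29.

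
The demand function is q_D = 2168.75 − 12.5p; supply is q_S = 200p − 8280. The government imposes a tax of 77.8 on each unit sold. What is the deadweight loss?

35604.94

In inverse form: demand p = 173.5 − 0.08q, supply p = 41.4 + 0.005q.
Competitive equilibrium: 173.5 − 0.08q = 41.4 + 0.005q → q* = 1554.1176, p* = 49.1706.
With the tax, the buyer price exceeds the seller price by 77.8: (173.5 − 0.08q) − (41.4 + 0.005q) = 77.8 → q' = 638.8235.
Δq = 1554.1176 − 638.8235 = 915.2941; the wedge equals the tax, 77.8.
The triangle = ½ × 915.2941 × 77.8 = 35604.94.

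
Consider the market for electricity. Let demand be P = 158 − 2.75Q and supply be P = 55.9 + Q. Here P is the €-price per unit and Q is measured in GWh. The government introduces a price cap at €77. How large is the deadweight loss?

€70.38

Competitive equilibrium: 158 − 2.75Q = 55.9 + Q → Q* = 27.2267, P* = 83.1267.
At the ceiling P = 77, quantity supplied = (77 − 55.9)/1 = 21.1.
Willingness to pay at Q' = 21.1: 158 − 2.75·21.1 = 99.975.
ΔQ = 27.2267 − 21.1 = 6.1267; wedge = 99.975 − 77 = 22.975.
DWL = ½ × 6.1267 × 22.975 = €70.38.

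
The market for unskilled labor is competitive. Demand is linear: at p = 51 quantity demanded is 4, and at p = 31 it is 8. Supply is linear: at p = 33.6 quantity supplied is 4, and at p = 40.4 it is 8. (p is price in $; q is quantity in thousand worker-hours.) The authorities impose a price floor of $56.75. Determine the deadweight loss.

Demand slope = (31 − 51)/(8 − 4) = −5, so p = 71 − 5q.
Supply slope = (40.4 − 33.6)/(8 − 4) = 1.7, so p = 26.8 + 1.7q.
Competitive equilibrium: 71 − 5q = 26.8 + 1.7q → q* = 6.597, p* = 38.0149.
At the floor p = 56.75, quantity demanded = (71 − 56.75)/5 = 2.85.
Sellers' marginal cost at q' = 2.85: 26.8 + 1.7·2.85 = 31.645.
Δq = 6.597 − 2.85 = 3.747; wedge = 56.75 − 31.645 = 25.105.
Welfare loss = ½ × 3.747 × 25.105 = $47.03 thousand.

$47.03 thousand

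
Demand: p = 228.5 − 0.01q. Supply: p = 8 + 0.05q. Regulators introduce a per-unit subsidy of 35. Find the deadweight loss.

10208.33

Competitive equilibrium: 228.5 − 0.01q = 8 + 0.05q → q* = 3675, p* = 191.75.
The subsidy lowers effective supply by 35: p = 0.05q − 27.
New quantity: 228.5 − 0.01q = 0.05q − 27 → q' = 4258.3333.
Overproduction Δq = 4258.3333 − 3675 = 583.3333; wedge = subsidy = 35.
Welfare loss = ½ × 583.3333 × 35 = 10208.33.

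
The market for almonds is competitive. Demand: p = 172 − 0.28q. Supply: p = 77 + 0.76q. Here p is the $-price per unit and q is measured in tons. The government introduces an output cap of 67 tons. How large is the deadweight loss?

$308.22

Competitive equilibrium: 172 − 0.28q = 77 + 0.76q → q* = 91.3462, p* = 146.4231.
At q = 67: demand price = 172 − 0.28·67 = 153.24; supply price = 77 + 0.76·67 = 127.92.
Δq = 91.3462 − 67 = 24.3462; wedge = 153.24 − 127.92 = 25.32.
DWL = ½ × 24.3462 × 25.32 = $308.22.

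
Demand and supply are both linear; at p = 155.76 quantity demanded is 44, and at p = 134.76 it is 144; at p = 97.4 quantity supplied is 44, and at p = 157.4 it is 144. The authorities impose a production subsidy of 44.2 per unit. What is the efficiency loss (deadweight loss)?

1205.95

Demand slope = (134.76 − 155.76)/(144 − 44) = −0.21, so p = 165 − 0.21q.
Supply slope = (157.4 − 97.4)/(144 − 44) = 0.6, so p = 71 + 0.6q.
Competitive equilibrium: 165 − 0.21q = 71 + 0.6q → q* = 116.0494, p* = 140.6296.
The subsidy lowers effective supply by 44.2: p = 26.8 + 0.6q.
New quantity: 165 − 0.21q = 26.8 + 0.6q → q' = 170.6173.
Overproduction Δq = 170.6173 − 116.0494 = 54.5679; wedge = subsidy = 44.2.
The triangle = ½ × 54.5679 × 44.2 = 1205.95.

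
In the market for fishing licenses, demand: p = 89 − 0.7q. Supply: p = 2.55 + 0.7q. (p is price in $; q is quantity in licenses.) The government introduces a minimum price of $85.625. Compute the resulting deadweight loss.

Competitive equilibrium: 89 − 0.7q = 2.55 + 0.7q → q* = 61.75, p* = 45.775.
At the floor p = 85.625, quantity demanded = (89 − 85.625)/0.7 = 4.8214.
Sellers' marginal cost at q' = 4.8214: 2.55 + 0.7·4.8214 = 5.925.
Δq = 61.75 − 4.8214 = 56.9286; wedge = 85.625 − 5.925 = 79.7.
Deadweight loss = ½ × 56.9286 × 79.7 = $2268.60.

$2268.60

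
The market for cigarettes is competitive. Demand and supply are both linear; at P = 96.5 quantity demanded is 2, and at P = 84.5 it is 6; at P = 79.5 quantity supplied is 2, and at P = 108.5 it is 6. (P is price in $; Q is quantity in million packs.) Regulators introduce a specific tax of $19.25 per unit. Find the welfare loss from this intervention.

Demand slope = (84.5 − 96.5)/(6 − 2) = −3, so P = 102.5 − 3Q.
Supply slope = (108.5 − 79.5)/(6 − 2) = 7.25, so P = 65 + 7.25Q.
Competitive equilibrium: 102.5 − 3Q = 65 + 7.25Q → Q* = 3.6585, P* = 91.5244.
With the tax, the buyer price exceeds the seller price by 19.25: (102.5 − 3Q) − (65 + 7.25Q) = 19.25 → Q' = 1.7805.
ΔQ = 3.6585 − 1.7805 = 1.878; the wedge equals the tax, 19.25.
Welfare loss = ½ × 1.878 × 19.25 = $18.08 million.

$18.08 million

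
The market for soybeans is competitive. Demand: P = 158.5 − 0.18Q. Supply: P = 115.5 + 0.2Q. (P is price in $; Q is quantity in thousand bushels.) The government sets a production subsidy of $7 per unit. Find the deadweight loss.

Competitive equilibrium: 158.5 − 0.18Q = 115.5 + 0.2Q → Q* = 113.1579, P* = 138.1316.
The subsidy lowers effective supply by 7: P = 108.5 + 0.2Q.
New quantity: 158.5 − 0.18Q = 108.5 + 0.2Q → Q' = 131.5789.
Overproduction ΔQ = 131.5789 − 113.1579 = 18.421; wedge = subsidy = 7.
DWL = ½ × 18.421 × 7 = $64.47 thousand.

$64.47 thousand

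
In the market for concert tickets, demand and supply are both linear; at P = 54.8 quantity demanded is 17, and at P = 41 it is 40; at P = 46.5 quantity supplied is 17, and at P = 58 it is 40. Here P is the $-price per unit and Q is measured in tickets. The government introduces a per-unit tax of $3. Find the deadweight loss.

Demand slope = (41 − 54.8)/(40 − 17) = −0.6, so P = 65 − 0.6Q.
Supply slope = (58 − 46.5)/(40 − 17) = 0.5, so P = 38 + 0.5Q.
Competitive equilibrium: 65 − 0.6Q = 38 + 0.5Q → Q* = 24.5455, P* = 50.2727.
With the tax, the buyer price exceeds the seller price by 3: (65 − 0.6Q) − (38 + 0.5Q) = 3 → Q' = 21.8182.
ΔQ = 24.5455 − 21.8182 = 2.7273; the wedge equals the tax, 3.
Welfare loss = ½ × 2.7273 × 3 = $4.09.

$4.09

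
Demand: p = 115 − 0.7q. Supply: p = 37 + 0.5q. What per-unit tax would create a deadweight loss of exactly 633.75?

39

Competitive equilibrium: 115 − 0.7q = 37 + 0.5q → q* = 65, p* = 69.5.
A tax t gives Δq = t/1.2 and wedge t, so DWL = t²/2.4.
t²/2.4 = 633.75 → t² = 1521 → t = 39.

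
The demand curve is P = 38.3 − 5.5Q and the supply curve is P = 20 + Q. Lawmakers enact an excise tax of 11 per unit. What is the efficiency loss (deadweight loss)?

Competitive equilibrium: 38.3 − 5.5Q = 20 + Q → Q* = 2.8154, P* = 22.8154.
With the tax, the buyer price exceeds the seller price by 11: (38.3 − 5.5Q) − (20 + Q) = 11 → Q' = 1.1231.
ΔQ = 2.8154 − 1.1231 = 1.6923; the wedge equals the tax, 11.
DWL = ½ × 1.6923 × 11 = 9.31.

9.31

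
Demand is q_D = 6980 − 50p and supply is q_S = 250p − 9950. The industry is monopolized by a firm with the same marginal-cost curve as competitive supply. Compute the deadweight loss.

42872.07

In inverse form: demand p = 139.6 − 0.02q, supply p = 39.8 + 0.004q.
Competitive equilibrium: 139.6 − 0.02q = 39.8 + 0.004q → q* = 4158.33333, p* = 56.43333.
Marginal revenue: MR = 139.6 − 0.04q. Set MR = MC: 139.6 − 0.04q = 39.8 + 0.004q → q_m = 2268.18182.
Price p_m = 139.6 − 0.02·2268.18182 = 94.23636; MC(q_m) = 39.8 + 0.004·2268.18182 = 48.87273.
Competitive q* = 4158.33333, so Δq = 1890.15151; wedge = 94.23636 − 48.87273 = 45.36363.
Welfare loss = ½ × 1890.15151 × 45.36363 = 42872.07.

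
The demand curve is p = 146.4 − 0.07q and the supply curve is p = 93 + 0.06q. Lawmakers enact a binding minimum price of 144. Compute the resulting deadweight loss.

Competitive equilibrium: 146.4 − 0.07q = 93 + 0.06q → q* = 410.76923, p* = 117.64615.
At the floor p = 144, quantity demanded = (146.4 − 144)/0.07 = 34.28571.
Sellers' marginal cost at q' = 34.28571: 93 + 0.06·34.28571 = 95.05714.
Δq = 410.76923 − 34.28571 = 376.48352; wedge = 144 − 95.05714 = 48.94286.
DWL = ½ × 376.48352 × 48.94286 = 9213.09.

9213.09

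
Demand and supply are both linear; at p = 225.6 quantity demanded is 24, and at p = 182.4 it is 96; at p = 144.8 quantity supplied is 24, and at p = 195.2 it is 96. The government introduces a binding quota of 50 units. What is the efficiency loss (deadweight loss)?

849.62

Demand slope = (182.4 − 225.6)/(96 − 24) = −0.6, so p = 240 − 0.6q.
Supply slope = (195.2 − 144.8)/(96 − 24) = 0.7, so p = 128 + 0.7q.
Competitive equilibrium: 240 − 0.6q = 128 + 0.7q → q* = 86.15385, p* = 188.30769.
At q = 50: demand price = 240 − 0.6·50 = 210; supply price = 128 + 0.7·50 = 163.
Δq = 86.15385 − 50 = 36.15385; wedge = 210 − 163 = 47.
The triangle = ½ × 36.15385 × 47 = 849.62.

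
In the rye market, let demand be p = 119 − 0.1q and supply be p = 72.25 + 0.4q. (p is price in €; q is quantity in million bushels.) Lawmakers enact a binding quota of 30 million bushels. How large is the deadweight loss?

Competitive equilibrium: 119 − 0.1q = 72.25 + 0.4q → q* = 93.5, p* = 109.65.
At q = 30: demand price = 119 − 0.1·30 = 116; supply price = 72.25 + 0.4·30 = 84.25.
Δq = 93.5 − 30 = 63.5; wedge = 116 − 84.25 = 31.75.
Deadweight loss = ½ × 63.5 × 31.75 = €1008.06 million.

€1008.06 million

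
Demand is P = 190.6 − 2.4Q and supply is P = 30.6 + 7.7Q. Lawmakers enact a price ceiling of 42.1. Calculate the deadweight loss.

Competitive equilibrium: 190.6 − 2.4Q = 30.6 + 7.7Q → Q* = 15.8416, P* = 152.5802.
At the ceiling P = 42.1, quantity supplied = (42.1 − 30.6)/7.7 = 1.4935.
Willingness to pay at Q' = 1.4935: 190.6 − 2.4·1.4935 = 187.0156.
ΔQ = 15.8416 − 1.4935 = 14.3481; wedge = 187.0156 − 42.1 = 144.9156.
Welfare loss = ½ × 14.3481 × 144.9156 = 1039.63.

1039.63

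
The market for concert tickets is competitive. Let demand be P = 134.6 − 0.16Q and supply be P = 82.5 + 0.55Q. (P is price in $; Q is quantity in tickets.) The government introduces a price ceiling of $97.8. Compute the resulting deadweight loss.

$736.95

Competitive equilibrium: 134.6 − 0.16Q = 82.5 + 0.55Q → Q* = 73.3803, P* = 122.8592.
At the ceiling P = 97.8, quantity supplied = (97.8 − 82.5)/0.55 = 27.8182.
Willingness to pay at Q' = 27.8182: 134.6 − 0.16·27.8182 = 130.1491.
ΔQ = 73.3803 − 27.8182 = 45.5621; wedge = 130.1491 − 97.8 = 32.3491.
Deadweight loss = ½ × 45.5621 × 32.3491 = $736.95.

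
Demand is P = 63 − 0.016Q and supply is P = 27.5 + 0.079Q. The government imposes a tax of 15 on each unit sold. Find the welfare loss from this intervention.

1184.21

Competitive equilibrium: 63 − 0.016Q = 27.5 + 0.079Q → Q* = 373.6842, P* = 57.0211.
With the tax, the buyer price exceeds the seller price by 15: (63 − 0.016Q) − (27.5 + 0.079Q) = 15 → Q' = 215.7895.
ΔQ = 373.6842 − 215.7895 = 157.8947; the wedge equals the tax, 15.
DWL = ½ × 157.8947 × 15 = 1184.21.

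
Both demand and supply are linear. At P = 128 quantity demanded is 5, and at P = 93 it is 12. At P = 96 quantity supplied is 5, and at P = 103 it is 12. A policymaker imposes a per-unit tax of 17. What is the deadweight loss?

24.08

Demand slope = (93 − 128)/(12 − 5) = −5, so P = 153 − 5Q.
Supply slope = (103 − 96)/(12 − 5) = 1, so P = 91 + Q.
Competitive equilibrium: 153 − 5Q = 91 + Q → Q* = 10.3333, P* = 101.3333.
With the tax, the buyer price exceeds the seller price by 17: (153 − 5Q) − (91 + Q) = 17 → Q' = 7.5.
ΔQ = 10.3333 − 7.5 = 2.8333; the wedge equals the tax, 17.
Deadweight loss = ½ × 2.8333 × 17 = 24.08.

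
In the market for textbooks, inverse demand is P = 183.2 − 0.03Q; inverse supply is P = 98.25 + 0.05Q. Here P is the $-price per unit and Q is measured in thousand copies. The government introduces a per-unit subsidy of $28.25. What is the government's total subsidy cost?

$39973.75 thousand

Competitive equilibrium: 183.2 − 0.03Q = 98.25 + 0.05Q → Q* = 1061.875, P* = 151.3438.
The subsidy lowers effective supply by 28.25: P = 70 + 0.05Q.
New quantity: 183.2 − 0.03Q = 70 + 0.05Q → Q' = 1415.
Total subsidy cost = 28.25 × 1415 = $39973.75 thousand.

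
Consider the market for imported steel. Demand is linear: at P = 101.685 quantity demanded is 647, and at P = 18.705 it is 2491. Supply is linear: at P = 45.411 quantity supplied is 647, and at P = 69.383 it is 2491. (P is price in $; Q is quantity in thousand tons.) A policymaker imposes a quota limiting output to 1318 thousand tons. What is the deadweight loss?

Demand slope = (18.705 − 101.685)/(2491 − 647) = −0.045, so P = 130.8 − 0.045Q.
Supply slope = (69.383 − 45.411)/(2491 − 647) = 0.013, so P = 37 + 0.013Q.
Competitive equilibrium: 130.8 − 0.045Q = 37 + 0.013Q → Q* = 1617.2414, P* = 58.0241.
At Q = 1318: demand price = 130.8 − 0.045·1318 = 71.49; supply price = 37 + 0.013·1318 = 54.134.
ΔQ = 1617.2414 − 1318 = 299.2414; wedge = 71.49 − 54.134 = 17.356.
Deadweight loss = ½ × 299.2414 × 17.356 = $2596.82 thousand.

$2596.82 thousand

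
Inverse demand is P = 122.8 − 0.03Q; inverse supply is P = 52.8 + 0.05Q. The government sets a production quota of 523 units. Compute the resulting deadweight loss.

Competitive equilibrium: 122.8 − 0.03Q = 52.8 + 0.05Q → Q* = 875, P* = 96.55.
At Q = 523: demand price = 122.8 − 0.03·523 = 107.11; supply price = 52.8 + 0.05·523 = 78.95.
ΔQ = 875 − 523 = 352; wedge = 107.11 − 78.95 = 28.16.
DWL = ½ × 352 × 28.16 = 4956.16.

4956.16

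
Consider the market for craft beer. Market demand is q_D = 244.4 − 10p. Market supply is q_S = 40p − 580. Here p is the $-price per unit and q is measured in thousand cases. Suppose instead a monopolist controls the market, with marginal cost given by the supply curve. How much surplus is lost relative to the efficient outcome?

In inverse form: demand p = 24.44 − 0.1q, supply p = 14.5 + 0.025q.
Competitive equilibrium: 24.44 − 0.1q = 14.5 + 0.025q → q* = 79.52, p* = 16.488.
Marginal revenue: MR = 24.44 − 0.2q. Set MR = MC: 24.44 − 0.2q = 14.5 + 0.025q → q_m = 44.1778.
Price p_m = 24.44 − 0.1·44.1778 = 20.0222; MC(q_m) = 14.5 + 0.025·44.1778 = 15.6044.
Competitive q* = 79.52, so Δq = 35.3422; wedge = 20.0222 − 15.6044 = 4.4178.
The triangle = ½ × 35.3422 × 4.4178 = $78.07 thousand.

$78.07 thousand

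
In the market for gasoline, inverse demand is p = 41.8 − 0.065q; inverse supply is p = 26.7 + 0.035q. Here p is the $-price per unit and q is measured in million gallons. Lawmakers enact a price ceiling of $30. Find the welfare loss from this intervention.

$160.83 million

Competitive equilibrium: 41.8 − 0.065q = 26.7 + 0.035q → q* = 151, p* = 31.985.
At the ceiling p = 30, quantity supplied = (30 − 26.7)/0.035 = 94.28571.
Willingness to pay at q' = 94.28571: 41.8 − 0.065·94.28571 = 35.67143.
Δq = 151 − 94.28571 = 56.71429; wedge = 35.67143 − 30 = 5.67143.
DWL = ½ × 56.71429 × 5.67143 = $160.83 million.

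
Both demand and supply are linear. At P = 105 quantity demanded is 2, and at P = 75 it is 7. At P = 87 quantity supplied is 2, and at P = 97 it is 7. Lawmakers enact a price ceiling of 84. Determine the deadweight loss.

56.25

Demand slope = (75 − 105)/(7 − 2) = −6, so P = 117 − 6Q.
Supply slope = (97 − 87)/(7 − 2) = 2, so P = 83 + 2Q.
Competitive equilibrium: 117 − 6Q = 83 + 2Q → Q* = 4.25, P* = 91.5.
At the ceiling P = 84, quantity supplied = (84 − 83)/2 = 0.5.
Willingness to pay at Q' = 0.5: 117 − 6·0.5 = 114.
ΔQ = 4.25 − 0.5 = 3.75; wedge = 114 − 84 = 30.
DWL = ½ × 3.75 × 30 = 56.25.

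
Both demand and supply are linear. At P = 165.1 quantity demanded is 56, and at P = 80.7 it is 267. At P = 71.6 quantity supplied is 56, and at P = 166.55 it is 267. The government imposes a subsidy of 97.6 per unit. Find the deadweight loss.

Demand slope = (80.7 − 165.1)/(267 − 56) = −0.4, so P = 187.5 − 0.4Q.
Supply slope = (166.55 − 71.6)/(267 − 56) = 0.45, so P = 46.4 + 0.45Q.
Competitive equilibrium: 187.5 − 0.4Q = 46.4 + 0.45Q → Q* = 166, P* = 121.1.
The subsidy lowers effective supply by 97.6: P = 0.45Q − 51.2.
New quantity: 187.5 − 0.4Q = 0.45Q − 51.2 → Q' = 280.8235.
Overproduction ΔQ = 280.8235 − 166 = 114.8235; wedge = subsidy = 97.6.
DWL = ½ × 114.8235 × 97.6 = 5603.39.

5603.39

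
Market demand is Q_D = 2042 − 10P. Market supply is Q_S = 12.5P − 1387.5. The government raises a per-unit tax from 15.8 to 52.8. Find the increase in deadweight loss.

In inverse form: demand P = 204.2 − 0.1Q, supply P = 111 + 0.08Q.
Competitive equilibrium: 204.2 − 0.1Q = 111 + 0.08Q → Q* = 517.7778, P* = 152.4222.
For a per-unit tax t: ΔQ = t/0.18, so DWL = ½·t·(t/0.18) = t²/0.36.
At t = 15.8: DWL = 693.444. At t = 52.8: DWL = 7744.
Increase = 7744 − 693.444 = 7050.56.

7050.56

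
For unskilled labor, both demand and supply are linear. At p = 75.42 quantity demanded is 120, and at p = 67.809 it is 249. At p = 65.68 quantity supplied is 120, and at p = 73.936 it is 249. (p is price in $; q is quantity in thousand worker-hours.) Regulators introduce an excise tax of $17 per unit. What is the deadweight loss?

$1174.80 thousand

Demand slope = (67.809 − 75.42)/(249 − 120) = −0.059, so p = 82.5 − 0.059q.
Supply slope = (73.936 − 65.68)/(249 − 120) = 0.064, so p = 58 + 0.064q.
Competitive equilibrium: 82.5 − 0.059q = 58 + 0.064q → q* = 199.187, p* = 70.748.
With the tax, the buyer price exceeds the seller price by 17: (82.5 − 0.059q) − (58 + 0.064q) = 17 → q' = 60.9756.
Δq = 199.187 − 60.9756 = 138.2114; the wedge equals the tax, 17.
The triangle = ½ × 138.2114 × 17 = $1174.80 thousand.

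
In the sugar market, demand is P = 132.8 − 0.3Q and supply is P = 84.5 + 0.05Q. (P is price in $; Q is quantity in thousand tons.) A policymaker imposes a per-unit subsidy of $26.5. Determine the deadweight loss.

$1003.21 thousand

Competitive equilibrium: 132.8 − 0.3Q = 84.5 + 0.05Q → Q* = 138, P* = 91.4.
The subsidy lowers effective supply by 26.5: P = 58 + 0.05Q.
New quantity: 132.8 − 0.3Q = 58 + 0.05Q → Q' = 213.7143.
Overproduction ΔQ = 213.7143 − 138 = 75.7143; wedge = subsidy = 26.5.
Deadweight loss = ½ × 75.7143 × 26.5 = $1003.21 thousand.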